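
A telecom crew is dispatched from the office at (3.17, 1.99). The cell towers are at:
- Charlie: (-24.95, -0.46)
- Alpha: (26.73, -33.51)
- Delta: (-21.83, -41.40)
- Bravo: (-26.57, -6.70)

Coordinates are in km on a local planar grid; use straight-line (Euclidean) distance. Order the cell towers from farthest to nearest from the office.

Delta, Alpha, Bravo, Charlie

Distances from the office:
Delta (-21.83, -41.40): 50.1 km
Alpha (26.73, -33.51): 42.6 km
Bravo (-26.57, -6.70): 31.0 km
Charlie (-24.95, -0.46): 28.2 km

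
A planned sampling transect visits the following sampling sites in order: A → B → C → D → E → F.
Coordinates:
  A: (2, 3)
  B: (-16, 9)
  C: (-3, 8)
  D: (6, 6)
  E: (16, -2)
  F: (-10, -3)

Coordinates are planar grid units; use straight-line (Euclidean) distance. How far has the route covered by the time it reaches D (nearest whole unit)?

41

Leg distances:
A→B: 19.0  (cumulative 19.0)
B→C: 13.0  (cumulative 32.0)
C→D: 9.2  (cumulative 41.2)
Cumulative distance at D ≈ 41.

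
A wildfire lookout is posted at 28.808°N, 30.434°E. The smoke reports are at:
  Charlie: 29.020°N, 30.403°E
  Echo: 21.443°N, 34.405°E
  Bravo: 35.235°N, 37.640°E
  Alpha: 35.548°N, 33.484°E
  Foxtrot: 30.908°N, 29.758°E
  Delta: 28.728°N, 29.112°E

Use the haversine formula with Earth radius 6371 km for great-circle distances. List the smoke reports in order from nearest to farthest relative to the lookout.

Distances from the lookout:
Charlie 29.020°N, 30.403°E: 23.8 km
Delta 28.728°N, 29.112°E: 129.2 km
Foxtrot 30.908°N, 29.758°E: 242.4 km
Alpha 35.548°N, 33.484°E: 802.4 km
Echo 21.443°N, 34.405°E: 911.1 km
Bravo 35.235°N, 37.640°E: 985.4 km

Charlie, Delta, Foxtrot, Alpha, Echo, Bravo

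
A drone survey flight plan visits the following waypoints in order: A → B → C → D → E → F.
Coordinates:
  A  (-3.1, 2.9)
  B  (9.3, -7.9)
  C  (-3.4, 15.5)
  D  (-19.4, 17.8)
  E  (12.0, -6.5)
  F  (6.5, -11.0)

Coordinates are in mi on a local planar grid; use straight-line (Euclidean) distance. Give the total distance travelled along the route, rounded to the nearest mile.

106 mi

Leg distances:
A→B: 16.4 mi  (cumulative 16.4 mi)
B→C: 26.6 mi  (cumulative 43.1 mi)
C→D: 16.2 mi  (cumulative 59.2 mi)
D→E: 39.7 mi  (cumulative 98.9 mi)
E→F: 7.1 mi  (cumulative 106.0 mi)
Total route length ≈ 106 mi.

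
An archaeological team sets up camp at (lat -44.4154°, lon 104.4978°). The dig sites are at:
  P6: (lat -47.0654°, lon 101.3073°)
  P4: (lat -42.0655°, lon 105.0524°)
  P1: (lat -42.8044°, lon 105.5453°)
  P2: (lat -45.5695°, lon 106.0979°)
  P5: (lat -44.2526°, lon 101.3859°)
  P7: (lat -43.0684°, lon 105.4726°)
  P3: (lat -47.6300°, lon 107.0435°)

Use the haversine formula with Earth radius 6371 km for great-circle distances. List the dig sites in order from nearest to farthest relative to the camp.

P7, P2, P1, P5, P4, P6, P3

Distance from the camp at (lat -44.4154°, lon 104.4978°) to each:
P7 (lat -43.0684°, lon 105.4726°): 169.0 km
P2 (lat -45.5695°, lon 106.0979°): 179.7 km
P1 (lat -42.8044°, lon 105.5453°): 198.0 km
P5 (lat -44.2526°, lon 101.3859°): 248.2 km
P4 (lat -42.0655°, lon 105.0524°): 265.1 km
P6 (lat -47.0654°, lon 101.3073°): 384.8 km
P3 (lat -47.6300°, lon 107.0435°): 407.9 km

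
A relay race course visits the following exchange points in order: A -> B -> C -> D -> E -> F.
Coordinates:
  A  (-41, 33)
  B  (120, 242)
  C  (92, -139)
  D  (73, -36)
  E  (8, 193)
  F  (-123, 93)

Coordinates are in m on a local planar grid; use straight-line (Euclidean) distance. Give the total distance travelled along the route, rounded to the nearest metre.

Leg distances:
A→B: 263.8 m  (cumulative 263.8 m)
B→C: 382.0 m  (cumulative 645.8 m)
C→D: 104.7 m  (cumulative 750.6 m)
D→E: 238.0 m  (cumulative 988.6 m)
E→F: 164.8 m  (cumulative 1153.4 m)
Total route length ≈ 1153 m.

1153 m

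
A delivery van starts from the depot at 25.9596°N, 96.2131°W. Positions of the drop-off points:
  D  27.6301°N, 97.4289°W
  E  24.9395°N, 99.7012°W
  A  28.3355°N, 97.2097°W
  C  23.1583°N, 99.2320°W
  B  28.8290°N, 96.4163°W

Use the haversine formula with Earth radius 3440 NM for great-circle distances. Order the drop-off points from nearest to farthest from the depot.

D, A, B, E, C

Distance from the depot at 25.9596°N, 96.2131°W to each:
D 27.6301°N, 97.4289°W: 119.6 NM
A 28.3355°N, 97.2097°W: 152.3 NM
B 28.8290°N, 96.4163°W: 172.6 NM
E 24.9395°N, 99.7012°W: 198.8 NM
C 23.1583°N, 99.2320°W: 235.5 NM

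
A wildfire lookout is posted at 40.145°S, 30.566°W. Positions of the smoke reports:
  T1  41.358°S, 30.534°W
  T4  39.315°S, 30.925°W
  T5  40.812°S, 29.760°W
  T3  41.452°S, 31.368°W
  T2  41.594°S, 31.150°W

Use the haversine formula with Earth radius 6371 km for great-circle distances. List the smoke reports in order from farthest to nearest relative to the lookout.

T2, T3, T1, T5, T4

Computing each great-circle distance from 40.145°S, 30.566°W:
T2 41.594°S, 31.150°W: 168.4 km
T3 41.452°S, 31.368°W: 160.2 km
T1 41.358°S, 30.534°W: 134.9 km
T5 40.812°S, 29.760°W: 100.7 km
T4 39.315°S, 30.925°W: 97.3 km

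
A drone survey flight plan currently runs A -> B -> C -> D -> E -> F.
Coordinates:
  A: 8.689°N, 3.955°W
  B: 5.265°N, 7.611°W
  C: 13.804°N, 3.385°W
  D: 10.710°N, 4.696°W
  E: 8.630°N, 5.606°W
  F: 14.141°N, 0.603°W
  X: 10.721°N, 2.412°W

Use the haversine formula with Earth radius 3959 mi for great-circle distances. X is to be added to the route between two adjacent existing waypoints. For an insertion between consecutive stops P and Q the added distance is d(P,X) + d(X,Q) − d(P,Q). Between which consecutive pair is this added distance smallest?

between E and F

Added distance for inserting X between each consecutive pair:
A–B: 348.9 mi
B–C: 84.8 mi
C–D: 146.6 mi
D–E: 259.7 mi
E–F: 17.5 mi
Smallest added distance is 17.5 mi, inserting between E and F.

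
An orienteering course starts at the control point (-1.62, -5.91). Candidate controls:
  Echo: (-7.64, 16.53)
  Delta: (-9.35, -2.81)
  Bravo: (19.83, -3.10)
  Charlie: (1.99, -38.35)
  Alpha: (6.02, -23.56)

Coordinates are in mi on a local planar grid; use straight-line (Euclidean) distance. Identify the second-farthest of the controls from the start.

Distances from the start ((-1.62, -5.91)):
Charlie: 32.6 mi
Echo: 23.2 mi
Bravo: 21.6 mi
Alpha: 19.2 mi
Delta: 8.3 mi
The second-farthest is Echo at 23.2 mi.

Echo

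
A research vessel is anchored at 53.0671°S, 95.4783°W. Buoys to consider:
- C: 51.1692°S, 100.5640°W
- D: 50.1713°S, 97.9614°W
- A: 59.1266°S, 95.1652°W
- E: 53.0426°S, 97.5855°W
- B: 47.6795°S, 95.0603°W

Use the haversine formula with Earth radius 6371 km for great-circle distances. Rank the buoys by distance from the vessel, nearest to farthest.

E, D, C, B, A

Distance from the vessel at 53.0671°S, 95.4783°W to each:
E 53.0426°S, 97.5855°W: 140.9 km
D 50.1713°S, 97.9614°W: 364.7 km
C 51.1692°S, 100.5640°W: 406.2 km
B 47.6795°S, 95.0603°W: 599.8 km
A 59.1266°S, 95.1652°W: 674.1 km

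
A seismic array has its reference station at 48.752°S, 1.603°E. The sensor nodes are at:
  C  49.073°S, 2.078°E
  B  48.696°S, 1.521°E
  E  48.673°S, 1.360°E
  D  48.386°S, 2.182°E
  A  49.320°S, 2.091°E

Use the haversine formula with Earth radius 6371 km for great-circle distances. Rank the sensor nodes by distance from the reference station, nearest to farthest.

Distances from the reference station:
B 48.696°S, 1.521°E: 8.7 km
E 48.673°S, 1.360°E: 19.9 km
C 49.073°S, 2.078°E: 49.8 km
D 48.386°S, 2.182°E: 58.9 km
A 49.320°S, 2.091°E: 72.5 km

B, E, C, D, A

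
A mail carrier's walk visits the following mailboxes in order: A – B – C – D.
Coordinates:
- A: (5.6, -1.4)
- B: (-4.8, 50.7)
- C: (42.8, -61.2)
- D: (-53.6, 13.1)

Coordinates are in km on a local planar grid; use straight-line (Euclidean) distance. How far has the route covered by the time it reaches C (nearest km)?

175 km

Leg distances:
A→B: 53.1 km  (cumulative 53.1 km)
B→C: 121.6 km  (cumulative 174.7 km)
Cumulative distance at C ≈ 175 km.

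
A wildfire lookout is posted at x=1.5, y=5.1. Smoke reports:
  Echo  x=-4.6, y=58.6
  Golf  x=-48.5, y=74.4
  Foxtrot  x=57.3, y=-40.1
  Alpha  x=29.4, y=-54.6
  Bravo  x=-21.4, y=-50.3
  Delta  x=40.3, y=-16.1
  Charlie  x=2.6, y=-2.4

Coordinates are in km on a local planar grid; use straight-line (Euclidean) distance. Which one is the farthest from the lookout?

Golf

Distances from the lookout (x=1.5, y=5.1):
Golf: 85.5 km
Foxtrot: 71.8 km
Alpha: 65.9 km
Bravo: 59.9 km
Echo: 53.8 km
Delta: 44.2 km
Charlie: 7.6 km
The farthest is Golf at 85.5 km.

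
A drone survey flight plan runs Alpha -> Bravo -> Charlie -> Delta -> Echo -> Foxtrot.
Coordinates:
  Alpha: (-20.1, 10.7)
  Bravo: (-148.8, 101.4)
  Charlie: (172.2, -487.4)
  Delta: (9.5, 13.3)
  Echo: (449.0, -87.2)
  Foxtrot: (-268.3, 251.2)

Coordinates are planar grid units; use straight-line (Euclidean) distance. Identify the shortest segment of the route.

Leg distances:
Alpha→Bravo: 157.4
Bravo→Charlie: 670.6
Charlie→Delta: 526.5
Delta→Echo: 450.8
Echo→Foxtrot: 793.1
The shortest leg is Alpha–Bravo at 157.4.

Alpha–Bravo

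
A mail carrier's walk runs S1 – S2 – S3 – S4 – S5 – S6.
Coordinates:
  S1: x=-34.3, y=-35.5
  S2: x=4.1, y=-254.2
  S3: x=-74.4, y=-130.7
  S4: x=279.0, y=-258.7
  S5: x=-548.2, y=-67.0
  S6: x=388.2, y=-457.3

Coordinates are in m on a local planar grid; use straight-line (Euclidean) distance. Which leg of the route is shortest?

Leg distances:
S1→S2: 222.0 m
S2→S3: 146.3 m
S3→S4: 375.9 m
S4→S5: 849.1 m
S5→S6: 1014.5 m
The shortest leg is S2–S3 at 146.3 m.

S2–S3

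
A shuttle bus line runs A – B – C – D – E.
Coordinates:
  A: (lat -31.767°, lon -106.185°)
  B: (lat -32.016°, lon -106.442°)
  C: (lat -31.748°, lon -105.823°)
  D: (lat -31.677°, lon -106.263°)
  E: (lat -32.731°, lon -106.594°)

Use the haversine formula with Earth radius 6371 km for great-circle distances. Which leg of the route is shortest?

A–B

Leg distances:
A→B: 36.8 km
B→C: 65.6 km
C→D: 42.4 km
D→E: 121.3 km
The shortest leg is A–B at 36.8 km.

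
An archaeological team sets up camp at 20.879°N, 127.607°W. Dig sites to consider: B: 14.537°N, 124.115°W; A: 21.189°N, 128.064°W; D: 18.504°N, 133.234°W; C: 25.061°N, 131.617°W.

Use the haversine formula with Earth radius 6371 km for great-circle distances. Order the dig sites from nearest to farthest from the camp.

A, C, D, B

Computing each great-circle distance from 20.879°N, 127.607°W:
A 21.189°N, 128.064°W: 58.6 km
C 25.061°N, 131.617°W: 620.2 km
D 18.504°N, 133.234°W: 645.5 km
B 14.537°N, 124.115°W: 796.2 km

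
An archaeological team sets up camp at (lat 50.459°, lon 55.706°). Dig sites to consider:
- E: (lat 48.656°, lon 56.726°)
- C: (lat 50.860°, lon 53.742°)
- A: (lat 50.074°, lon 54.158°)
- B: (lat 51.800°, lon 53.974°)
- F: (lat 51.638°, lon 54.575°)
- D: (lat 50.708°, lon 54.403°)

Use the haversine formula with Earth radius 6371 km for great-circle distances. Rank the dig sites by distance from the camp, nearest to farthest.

D, A, C, F, B, E

Distance from the camp at (lat 50.459°, lon 55.706°) to each:
D (lat 50.708°, lon 54.403°): 96.1 km
A (lat 50.074°, lon 54.158°): 118.1 km
C (lat 50.860°, lon 53.742°): 145.4 km
F (lat 51.638°, lon 54.575°): 153.1 km
B (lat 51.800°, lon 53.974°): 191.9 km
E (lat 48.656°, lon 56.726°): 213.6 km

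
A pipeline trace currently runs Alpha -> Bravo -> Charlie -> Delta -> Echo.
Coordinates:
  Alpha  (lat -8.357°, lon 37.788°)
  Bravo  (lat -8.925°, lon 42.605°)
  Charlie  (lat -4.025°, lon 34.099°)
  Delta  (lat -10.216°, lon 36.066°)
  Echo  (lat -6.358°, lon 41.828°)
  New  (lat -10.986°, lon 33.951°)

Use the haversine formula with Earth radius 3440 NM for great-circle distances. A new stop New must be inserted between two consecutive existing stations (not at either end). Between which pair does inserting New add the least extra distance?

Added distance for inserting New between each consecutive pair:
Alpha–Bravo: 515.1 NM
Bravo–Charlie: 358.1 NM
Charlie–Delta: 161.4 NM
Delta–Echo: 263.6 NM
Smallest added distance is 161.4 NM, inserting between Charlie and Delta.

between Charlie and Delta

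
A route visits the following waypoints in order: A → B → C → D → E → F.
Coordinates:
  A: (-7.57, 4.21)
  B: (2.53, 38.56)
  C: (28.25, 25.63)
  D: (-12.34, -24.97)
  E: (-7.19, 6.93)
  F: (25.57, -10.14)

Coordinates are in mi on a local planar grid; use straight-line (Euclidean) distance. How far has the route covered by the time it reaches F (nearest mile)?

Leg distances:
A→B: 35.8 mi  (cumulative 35.8 mi)
B→C: 28.8 mi  (cumulative 64.6 mi)
C→D: 64.9 mi  (cumulative 129.5 mi)
D→E: 32.3 mi  (cumulative 161.8 mi)
E→F: 36.9 mi  (cumulative 198.7 mi)
Cumulative distance at F ≈ 199 mi.

199 mi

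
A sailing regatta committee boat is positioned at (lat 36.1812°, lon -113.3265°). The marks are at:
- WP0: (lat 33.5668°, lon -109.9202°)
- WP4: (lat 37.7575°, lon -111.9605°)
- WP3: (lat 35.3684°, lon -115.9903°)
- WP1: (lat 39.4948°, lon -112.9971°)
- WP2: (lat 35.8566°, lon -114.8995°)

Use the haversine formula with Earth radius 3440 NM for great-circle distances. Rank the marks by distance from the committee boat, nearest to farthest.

Computing each great-circle distance from (lat 36.1812°, lon -113.3265°):
WP2 (lat 35.8566°, lon -114.8995°): 78.8 NM
WP4 (lat 37.7575°, lon -111.9605°): 115.1 NM
WP3 (lat 35.3684°, lon -115.9903°): 138.6 NM
WP1 (lat 39.4948°, lon -112.9971°): 199.6 NM
WP0 (lat 33.5668°, lon -109.9202°): 229.7 NM

WP2, WP4, WP3, WP1, WP0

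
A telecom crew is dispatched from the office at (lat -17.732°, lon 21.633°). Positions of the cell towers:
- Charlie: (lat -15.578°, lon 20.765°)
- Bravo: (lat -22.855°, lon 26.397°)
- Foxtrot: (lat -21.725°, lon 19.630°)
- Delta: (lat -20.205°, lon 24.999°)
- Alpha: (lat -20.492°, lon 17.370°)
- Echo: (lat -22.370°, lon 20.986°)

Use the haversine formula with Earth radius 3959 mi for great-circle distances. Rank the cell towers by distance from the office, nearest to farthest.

Distance from the office at (lat -17.732°, lon 21.633°) to each:
Charlie (lat -15.578°, lon 20.765°): 159.5 mi
Delta (lat -20.205°, lon 24.999°): 278.5 mi
Foxtrot (lat -21.725°, lon 19.630°): 305.1 mi
Echo (lat -22.370°, lon 20.986°): 323.2 mi
Alpha (lat -20.492°, lon 17.370°): 337.4 mi
Bravo (lat -22.855°, lon 26.397°): 469.6 mi

Charlie, Delta, Foxtrot, Echo, Alpha, Bravo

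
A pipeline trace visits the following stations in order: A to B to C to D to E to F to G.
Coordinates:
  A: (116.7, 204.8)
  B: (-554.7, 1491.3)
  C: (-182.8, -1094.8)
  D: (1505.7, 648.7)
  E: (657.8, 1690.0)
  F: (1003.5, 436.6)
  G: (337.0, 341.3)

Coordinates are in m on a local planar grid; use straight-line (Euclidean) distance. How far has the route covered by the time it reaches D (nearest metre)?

Leg distances:
A→B: 1451.2 m  (cumulative 1451.2 m)
B→C: 2612.7 m  (cumulative 4063.9 m)
C→D: 2427.1 m  (cumulative 6491.0 m)
Cumulative distance at D ≈ 6491 m.

6491 m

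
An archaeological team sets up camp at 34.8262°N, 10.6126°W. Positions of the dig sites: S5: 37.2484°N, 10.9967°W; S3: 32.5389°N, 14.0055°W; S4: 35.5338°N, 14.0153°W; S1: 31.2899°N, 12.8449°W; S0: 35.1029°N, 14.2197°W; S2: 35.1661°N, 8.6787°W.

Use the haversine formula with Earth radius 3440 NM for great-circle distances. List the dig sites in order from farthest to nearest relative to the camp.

Distances from the camp:
S1 31.2899°N, 12.8449°W: 240.2 NM
S3 32.5389°N, 14.0055°W: 218.1 NM
S0 35.1029°N, 14.2197°W: 178.2 NM
S4 35.5338°N, 14.0153°W: 172.3 NM
S5 37.2484°N, 10.9967°W: 146.6 NM
S2 35.1661°N, 8.6787°W: 97.3 NM

S1, S3, S0, S4, S5, S2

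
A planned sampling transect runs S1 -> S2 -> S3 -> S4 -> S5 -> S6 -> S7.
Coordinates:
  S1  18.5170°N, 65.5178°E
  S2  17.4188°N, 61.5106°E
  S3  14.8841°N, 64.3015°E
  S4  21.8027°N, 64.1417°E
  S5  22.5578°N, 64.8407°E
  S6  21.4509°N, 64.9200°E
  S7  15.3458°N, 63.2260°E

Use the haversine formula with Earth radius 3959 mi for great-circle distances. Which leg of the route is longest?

S3–S4

Leg distances:
S1→S2: 274.1 mi
S2→S3: 254.9 mi
S3→S4: 478.2 mi
S4→S5: 68.7 mi
S5→S6: 76.7 mi
S6→S7: 436.2 mi
The longest leg is S3–S4 at 478.2 mi.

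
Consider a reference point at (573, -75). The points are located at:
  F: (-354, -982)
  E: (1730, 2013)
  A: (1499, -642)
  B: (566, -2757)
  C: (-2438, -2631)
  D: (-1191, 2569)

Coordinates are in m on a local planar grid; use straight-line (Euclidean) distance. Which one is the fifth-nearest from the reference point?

D

Distances from the reference point ((573, -75)):
A: 1085.8 m
F: 1296.9 m
E: 2387.1 m
B: 2682.0 m
D: 3178.4 m
C: 3949.6 m
The fifth-nearest is D at 3178.4 m.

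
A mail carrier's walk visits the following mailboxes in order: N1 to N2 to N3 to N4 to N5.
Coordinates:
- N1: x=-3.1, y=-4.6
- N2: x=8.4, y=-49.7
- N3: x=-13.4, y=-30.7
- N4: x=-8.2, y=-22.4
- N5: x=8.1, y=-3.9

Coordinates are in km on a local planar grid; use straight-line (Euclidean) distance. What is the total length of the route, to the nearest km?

110 km

Leg distances:
N1→N2: 46.5 km  (cumulative 46.5 km)
N2→N3: 28.9 km  (cumulative 75.5 km)
N3→N4: 9.8 km  (cumulative 85.3 km)
N4→N5: 24.7 km  (cumulative 109.9 km)
Total route length ≈ 110 km.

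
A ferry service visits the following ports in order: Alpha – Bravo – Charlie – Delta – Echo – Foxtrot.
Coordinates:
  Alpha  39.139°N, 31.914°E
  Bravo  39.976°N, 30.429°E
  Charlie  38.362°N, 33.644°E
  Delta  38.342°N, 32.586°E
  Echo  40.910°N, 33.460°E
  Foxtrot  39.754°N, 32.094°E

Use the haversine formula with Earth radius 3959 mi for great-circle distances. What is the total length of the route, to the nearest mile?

651 mi

Leg distances:
Alpha→Bravo: 98.0 mi  (cumulative 98.0 mi)
Bravo→Charlie: 205.2 mi  (cumulative 303.2 mi)
Charlie→Delta: 57.3 mi  (cumulative 360.5 mi)
Delta→Echo: 183.4 mi  (cumulative 543.9 mi)
Echo→Foxtrot: 107.5 mi  (cumulative 651.4 mi)
Total route length ≈ 651 mi.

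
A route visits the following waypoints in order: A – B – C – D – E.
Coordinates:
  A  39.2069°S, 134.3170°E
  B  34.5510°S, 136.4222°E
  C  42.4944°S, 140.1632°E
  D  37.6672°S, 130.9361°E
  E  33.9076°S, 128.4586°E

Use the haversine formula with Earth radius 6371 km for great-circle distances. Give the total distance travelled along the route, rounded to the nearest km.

Leg distances:
A→B: 550.5 km  (cumulative 550.5 km)
B→C: 941.0 km  (cumulative 1491.5 km)
C→D: 950.1 km  (cumulative 2441.6 km)
D→E: 474.0 km  (cumulative 2915.6 km)
Total route length ≈ 2916 km.

2916 km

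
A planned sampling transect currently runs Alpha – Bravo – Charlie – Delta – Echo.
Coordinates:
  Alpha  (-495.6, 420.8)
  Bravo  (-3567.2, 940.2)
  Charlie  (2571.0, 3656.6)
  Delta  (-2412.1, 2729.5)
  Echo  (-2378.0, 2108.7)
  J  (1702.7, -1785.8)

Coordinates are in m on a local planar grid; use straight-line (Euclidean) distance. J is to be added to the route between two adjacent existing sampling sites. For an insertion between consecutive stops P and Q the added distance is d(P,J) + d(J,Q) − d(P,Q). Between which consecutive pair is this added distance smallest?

Added distance for inserting J between each consecutive pair:
Alpha–Bravo: 5932.7 m
Bravo–Charlie: 4732.0 m
Charlie–Delta: 6551.6 m
Delta–Echo: 11128.1 m
Smallest added distance is 4732.0 m, inserting between Bravo and Charlie.

between Bravo and Charlie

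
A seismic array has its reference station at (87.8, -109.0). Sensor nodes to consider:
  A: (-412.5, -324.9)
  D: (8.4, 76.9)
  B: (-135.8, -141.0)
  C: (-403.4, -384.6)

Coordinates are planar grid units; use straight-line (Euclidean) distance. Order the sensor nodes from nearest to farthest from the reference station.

D, B, A, C

Distances from the reference station:
D (8.4, 76.9): 202.1
B (-135.8, -141.0): 225.9
A (-412.5, -324.9): 544.9
C (-403.4, -384.6): 563.2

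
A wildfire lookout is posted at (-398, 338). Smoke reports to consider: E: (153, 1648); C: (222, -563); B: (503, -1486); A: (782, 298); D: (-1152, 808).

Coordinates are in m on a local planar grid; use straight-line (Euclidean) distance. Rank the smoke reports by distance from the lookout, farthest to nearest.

Computing each straight-line distance from (-398, 338):
B (503, -1486): 2034.4 m
E (153, 1648): 1421.2 m
A (782, 298): 1180.7 m
C (222, -563): 1093.7 m
D (-1152, 808): 888.5 m

B, E, A, C, D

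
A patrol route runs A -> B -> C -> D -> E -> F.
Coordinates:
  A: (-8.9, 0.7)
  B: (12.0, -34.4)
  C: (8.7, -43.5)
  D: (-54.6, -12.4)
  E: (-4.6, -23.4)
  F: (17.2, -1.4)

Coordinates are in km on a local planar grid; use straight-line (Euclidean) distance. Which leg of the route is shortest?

B–C

Leg distances:
A→B: 40.9 km
B→C: 9.7 km
C→D: 70.5 km
D→E: 51.2 km
E→F: 31.0 km
The shortest leg is B–C at 9.7 km.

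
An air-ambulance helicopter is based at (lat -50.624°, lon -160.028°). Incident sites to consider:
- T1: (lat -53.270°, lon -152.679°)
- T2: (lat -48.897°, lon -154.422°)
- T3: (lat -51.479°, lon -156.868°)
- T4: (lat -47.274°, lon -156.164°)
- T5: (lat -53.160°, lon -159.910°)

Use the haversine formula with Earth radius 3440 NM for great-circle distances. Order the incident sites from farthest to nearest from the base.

T1, T4, T2, T5, T3

Distance from the base at (lat -50.624°, lon -160.028°) to each:
T1 (lat -53.270°, lon -152.679°): 314.7 NM
T4 (lat -47.274°, lon -156.164°): 252.2 NM
T2 (lat -48.897°, lon -154.422°): 240.8 NM
T5 (lat -53.160°, lon -159.910°): 152.3 NM
T3 (lat -51.479°, lon -156.868°): 129.8 NM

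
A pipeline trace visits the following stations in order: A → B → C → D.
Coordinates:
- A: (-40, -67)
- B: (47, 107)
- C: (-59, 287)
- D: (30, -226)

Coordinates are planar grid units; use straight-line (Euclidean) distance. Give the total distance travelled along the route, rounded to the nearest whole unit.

Leg distances:
A→B: 194.5  (cumulative 194.5)
B→C: 208.9  (cumulative 403.4)
C→D: 520.7  (cumulative 924.1)
Total route length ≈ 924.

924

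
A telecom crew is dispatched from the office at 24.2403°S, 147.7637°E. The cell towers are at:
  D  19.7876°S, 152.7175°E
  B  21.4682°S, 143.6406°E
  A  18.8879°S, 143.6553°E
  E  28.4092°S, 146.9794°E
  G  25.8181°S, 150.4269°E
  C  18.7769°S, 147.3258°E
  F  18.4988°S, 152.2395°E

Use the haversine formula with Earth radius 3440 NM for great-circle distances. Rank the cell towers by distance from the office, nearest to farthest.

G, E, B, C, D, A, F

Distance from the office at 24.2403°S, 147.7637°E to each:
G 25.8181°S, 150.4269°E: 173.1 NM
E 28.4092°S, 146.9794°E: 253.8 NM
B 21.4682°S, 143.6406°E: 282.3 NM
C 18.7769°S, 147.3258°E: 328.9 NM
D 19.7876°S, 152.7175°E: 384.0 NM
A 18.8879°S, 143.6553°E: 394.8 NM
F 18.4988°S, 152.2395°E: 425.9 NM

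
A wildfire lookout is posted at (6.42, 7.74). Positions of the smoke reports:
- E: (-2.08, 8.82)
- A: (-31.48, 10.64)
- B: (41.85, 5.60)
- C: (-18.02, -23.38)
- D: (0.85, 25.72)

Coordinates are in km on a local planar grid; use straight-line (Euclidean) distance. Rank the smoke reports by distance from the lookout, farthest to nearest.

Distances from the lookout:
C (-18.02, -23.38): 39.6 km
A (-31.48, 10.64): 38.0 km
B (41.85, 5.60): 35.5 km
D (0.85, 25.72): 18.8 km
E (-2.08, 8.82): 8.6 km

C, A, B, D, E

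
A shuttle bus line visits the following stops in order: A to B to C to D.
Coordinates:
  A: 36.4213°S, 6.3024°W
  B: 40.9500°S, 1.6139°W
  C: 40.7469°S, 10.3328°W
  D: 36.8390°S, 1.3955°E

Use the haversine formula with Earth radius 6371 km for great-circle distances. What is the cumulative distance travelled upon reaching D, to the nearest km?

2485 km

Leg distances:
A→B: 647.2 km  (cumulative 647.2 km)
B→C: 733.4 km  (cumulative 1380.6 km)
C→D: 1104.3 km  (cumulative 2484.9 km)
Cumulative distance at D ≈ 2485 km.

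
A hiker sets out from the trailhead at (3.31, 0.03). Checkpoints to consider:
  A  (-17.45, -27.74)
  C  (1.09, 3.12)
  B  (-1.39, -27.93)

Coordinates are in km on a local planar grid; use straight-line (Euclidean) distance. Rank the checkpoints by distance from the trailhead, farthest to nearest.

A, B, C

Computing each straight-line distance from (3.31, 0.03):
A (-17.45, -27.74): 34.7 km
B (-1.39, -27.93): 28.4 km
C (1.09, 3.12): 3.8 km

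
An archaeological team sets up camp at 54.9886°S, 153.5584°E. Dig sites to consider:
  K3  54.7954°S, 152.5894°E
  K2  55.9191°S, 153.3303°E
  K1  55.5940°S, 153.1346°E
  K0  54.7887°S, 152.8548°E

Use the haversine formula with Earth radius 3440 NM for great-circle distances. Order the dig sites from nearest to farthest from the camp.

K0, K3, K1, K2

Computing each great-circle distance from 54.9886°S, 153.5584°E:
K0 54.7887°S, 152.8548°E: 27.1 NM
K3 54.7954°S, 152.5894°E: 35.4 NM
K1 55.5940°S, 153.1346°E: 39.1 NM
K2 55.9191°S, 153.3303°E: 56.4 NM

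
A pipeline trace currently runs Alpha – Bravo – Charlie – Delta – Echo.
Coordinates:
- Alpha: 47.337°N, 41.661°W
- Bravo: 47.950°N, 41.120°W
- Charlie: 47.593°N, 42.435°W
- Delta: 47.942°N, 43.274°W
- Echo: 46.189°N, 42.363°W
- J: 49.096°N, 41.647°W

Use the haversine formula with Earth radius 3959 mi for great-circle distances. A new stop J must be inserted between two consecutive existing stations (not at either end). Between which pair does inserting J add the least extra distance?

Added distance for inserting J between each consecutive pair:
Alpha–Bravo: 155.0 mi
Bravo–Charlie: 126.9 mi
Charlie–Delta: 173.2 mi
Delta–Echo: 184.2 mi
Smallest added distance is 126.9 mi, inserting between Bravo and Charlie.

between Bravo and Charlie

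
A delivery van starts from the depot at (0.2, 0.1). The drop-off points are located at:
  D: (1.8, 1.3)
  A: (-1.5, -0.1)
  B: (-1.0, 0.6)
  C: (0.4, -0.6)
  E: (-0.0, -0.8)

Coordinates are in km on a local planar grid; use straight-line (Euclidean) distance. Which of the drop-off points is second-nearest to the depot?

E

Distance to each, sorted:
C: 0.7 km
E: 0.9 km
B: 1.3 km
A: 1.7 km
D: 2.0 km
The second-nearest is E at 0.9 km.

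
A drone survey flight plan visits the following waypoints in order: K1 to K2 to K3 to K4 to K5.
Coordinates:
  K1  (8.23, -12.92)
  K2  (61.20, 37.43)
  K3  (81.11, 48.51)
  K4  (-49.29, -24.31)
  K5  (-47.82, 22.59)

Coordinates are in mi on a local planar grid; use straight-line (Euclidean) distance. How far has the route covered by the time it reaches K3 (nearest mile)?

96 mi

Leg distances:
K1→K2: 73.1 mi  (cumulative 73.1 mi)
K2→K3: 22.8 mi  (cumulative 95.9 mi)
Cumulative distance at K3 ≈ 96 mi.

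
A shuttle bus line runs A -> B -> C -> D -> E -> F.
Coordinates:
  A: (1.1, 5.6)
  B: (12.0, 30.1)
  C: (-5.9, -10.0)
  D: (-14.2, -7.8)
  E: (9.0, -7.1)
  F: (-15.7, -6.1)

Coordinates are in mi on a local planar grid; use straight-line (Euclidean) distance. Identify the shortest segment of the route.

Leg distances:
A→B: 26.8 mi
B→C: 43.9 mi
C→D: 8.6 mi
D→E: 23.2 mi
E→F: 24.7 mi
The shortest leg is C–D at 8.6 mi.

C–D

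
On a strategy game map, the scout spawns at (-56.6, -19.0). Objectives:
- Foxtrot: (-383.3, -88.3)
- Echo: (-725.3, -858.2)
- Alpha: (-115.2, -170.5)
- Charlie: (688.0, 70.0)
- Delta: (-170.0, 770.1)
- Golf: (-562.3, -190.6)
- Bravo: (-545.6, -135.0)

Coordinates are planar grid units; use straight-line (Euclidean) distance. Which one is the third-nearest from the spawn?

Bravo

Distance to each, sorted:
Alpha: 162.4
Foxtrot: 334.0
Bravo: 502.6
Golf: 534.0
Charlie: 749.9
Delta: 797.2
Echo: 1073.0
The third-nearest is Bravo at 502.6.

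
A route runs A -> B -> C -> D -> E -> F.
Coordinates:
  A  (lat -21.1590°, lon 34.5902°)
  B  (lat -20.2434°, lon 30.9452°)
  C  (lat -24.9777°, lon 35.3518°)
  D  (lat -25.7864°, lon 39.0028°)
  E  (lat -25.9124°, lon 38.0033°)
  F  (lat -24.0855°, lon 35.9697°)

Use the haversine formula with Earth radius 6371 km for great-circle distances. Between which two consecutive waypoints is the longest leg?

B–C

Leg distances:
A→B: 392.6 km
B→C: 693.9 km
C→D: 377.6 km
D→E: 101.0 km
E→F: 288.5 km
The longest leg is B–C at 693.9 km.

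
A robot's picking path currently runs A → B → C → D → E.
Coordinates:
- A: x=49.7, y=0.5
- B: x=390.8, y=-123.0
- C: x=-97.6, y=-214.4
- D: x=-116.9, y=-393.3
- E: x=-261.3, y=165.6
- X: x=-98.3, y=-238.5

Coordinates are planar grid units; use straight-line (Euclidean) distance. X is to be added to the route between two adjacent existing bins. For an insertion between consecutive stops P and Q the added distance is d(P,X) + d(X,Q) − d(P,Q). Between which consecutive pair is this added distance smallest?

between C and D

Added distance for inserting X between each consecutive pair:
A–B: 420.9
B–C: 29.8
C–D: 0.1
D–E: 14.4
Smallest added distance is 0.1, inserting between C and D.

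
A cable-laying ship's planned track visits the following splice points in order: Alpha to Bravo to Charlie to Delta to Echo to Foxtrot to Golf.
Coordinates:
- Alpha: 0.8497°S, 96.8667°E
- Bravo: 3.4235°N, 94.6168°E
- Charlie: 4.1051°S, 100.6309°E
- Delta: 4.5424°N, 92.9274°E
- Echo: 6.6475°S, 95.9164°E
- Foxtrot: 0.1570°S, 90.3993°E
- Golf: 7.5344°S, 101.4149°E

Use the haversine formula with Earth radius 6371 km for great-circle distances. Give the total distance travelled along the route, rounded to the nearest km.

Leg distances:
Alpha→Bravo: 536.9 km  (cumulative 536.9 km)
Bravo→Charlie: 1071.1 km  (cumulative 1608.1 km)
Charlie→Delta: 1287.2 km  (cumulative 2895.3 km)
Delta→Echo: 1287.7 km  (cumulative 4183.0 km)
Echo→Foxtrot: 946.3 km  (cumulative 5129.3 km)
Foxtrot→Golf: 1471.2 km  (cumulative 6600.5 km)
Total route length ≈ 6601 km.

6601 km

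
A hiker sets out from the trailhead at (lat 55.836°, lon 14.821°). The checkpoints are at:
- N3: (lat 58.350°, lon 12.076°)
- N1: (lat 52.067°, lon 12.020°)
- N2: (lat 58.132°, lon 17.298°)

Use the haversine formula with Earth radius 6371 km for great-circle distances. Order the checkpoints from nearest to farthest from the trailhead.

Computing each great-circle distance from (lat 55.836°, lon 14.821°):
N2 (lat 58.132°, lon 17.298°): 296.1 km
N3 (lat 58.350°, lon 12.076°): 325.0 km
N1 (lat 52.067°, lon 12.020°): 457.3 km

N2, N3, N1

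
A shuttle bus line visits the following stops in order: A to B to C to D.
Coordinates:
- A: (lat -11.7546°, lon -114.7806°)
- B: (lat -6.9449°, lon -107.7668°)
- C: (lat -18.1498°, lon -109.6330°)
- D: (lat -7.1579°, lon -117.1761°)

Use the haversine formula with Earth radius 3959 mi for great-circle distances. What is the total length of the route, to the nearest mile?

Leg distances:
A→B: 582.2 mi  (cumulative 582.2 mi)
B→C: 784.4 mi  (cumulative 1366.6 mi)
C→D: 913.5 mi  (cumulative 2280.1 mi)
Total route length ≈ 2280 mi.

2280 mi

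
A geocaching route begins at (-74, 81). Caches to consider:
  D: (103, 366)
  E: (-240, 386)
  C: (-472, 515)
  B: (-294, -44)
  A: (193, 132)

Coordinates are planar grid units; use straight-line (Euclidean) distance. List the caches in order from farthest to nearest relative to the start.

Distance from the start at (-74, 81) to each:
C (-472, 515): 588.9
E (-240, 386): 347.2
D (103, 366): 335.5
A (193, 132): 271.8
B (-294, -44): 253.0

C, E, D, A, B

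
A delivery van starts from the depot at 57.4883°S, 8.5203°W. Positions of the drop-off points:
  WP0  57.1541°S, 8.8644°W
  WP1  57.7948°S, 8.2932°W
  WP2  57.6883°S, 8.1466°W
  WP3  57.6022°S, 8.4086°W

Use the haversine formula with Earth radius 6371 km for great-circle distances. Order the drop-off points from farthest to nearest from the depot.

WP0, WP1, WP2, WP3

Computing each great-circle distance from 57.4883°S, 8.5203°W:
WP0 57.1541°S, 8.8644°W: 42.5 km
WP1 57.7948°S, 8.2932°W: 36.7 km
WP2 57.6883°S, 8.1466°W: 31.5 km
WP3 57.6022°S, 8.4086°W: 14.3 km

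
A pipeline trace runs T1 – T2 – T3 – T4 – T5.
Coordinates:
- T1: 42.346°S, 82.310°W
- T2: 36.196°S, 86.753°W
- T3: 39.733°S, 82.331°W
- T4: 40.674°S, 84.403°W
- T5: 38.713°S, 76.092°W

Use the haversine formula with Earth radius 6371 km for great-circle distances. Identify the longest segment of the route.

T1–T2

Leg distances:
T1→T2: 783.2 km
T2→T3: 552.1 km
T3→T4: 204.7 km
T4→T5: 743.4 km
The longest leg is T1–T2 at 783.2 km.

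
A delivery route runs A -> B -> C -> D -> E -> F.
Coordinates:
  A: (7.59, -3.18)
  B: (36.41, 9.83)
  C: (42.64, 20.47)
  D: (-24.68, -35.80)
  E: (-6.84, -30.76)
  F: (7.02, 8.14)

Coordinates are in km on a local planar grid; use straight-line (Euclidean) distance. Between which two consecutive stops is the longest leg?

C–D

Leg distances:
A→B: 31.6 km
B→C: 12.3 km
C→D: 87.7 km
D→E: 18.5 km
E→F: 41.3 km
The longest leg is C–D at 87.7 km.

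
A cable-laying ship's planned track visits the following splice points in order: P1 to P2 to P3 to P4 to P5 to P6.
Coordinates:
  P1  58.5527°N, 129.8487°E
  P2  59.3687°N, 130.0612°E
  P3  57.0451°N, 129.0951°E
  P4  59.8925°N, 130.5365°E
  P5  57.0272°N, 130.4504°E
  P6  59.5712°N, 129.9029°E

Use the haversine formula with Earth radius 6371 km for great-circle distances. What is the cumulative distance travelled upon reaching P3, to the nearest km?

356 km

Leg distances:
P1→P2: 91.5 km  (cumulative 91.5 km)
P2→P3: 264.5 km  (cumulative 356.0 km)
Cumulative distance at P3 ≈ 356 km.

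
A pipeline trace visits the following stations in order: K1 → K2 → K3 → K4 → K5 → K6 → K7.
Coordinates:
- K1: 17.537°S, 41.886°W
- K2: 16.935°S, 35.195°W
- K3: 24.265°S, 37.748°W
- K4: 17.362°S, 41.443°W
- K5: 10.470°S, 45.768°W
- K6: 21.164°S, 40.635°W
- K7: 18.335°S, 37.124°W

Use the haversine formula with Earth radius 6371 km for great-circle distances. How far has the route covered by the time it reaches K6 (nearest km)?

Leg distances:
K1→K2: 713.7 km  (cumulative 713.7 km)
K2→K3: 857.2 km  (cumulative 1570.9 km)
K3→K4: 858.1 km  (cumulative 2429.0 km)
K4→K5: 897.2 km  (cumulative 3326.2 km)
K5→K6: 1309.4 km  (cumulative 4635.6 km)
Cumulative distance at K6 ≈ 4636 km.

4636 km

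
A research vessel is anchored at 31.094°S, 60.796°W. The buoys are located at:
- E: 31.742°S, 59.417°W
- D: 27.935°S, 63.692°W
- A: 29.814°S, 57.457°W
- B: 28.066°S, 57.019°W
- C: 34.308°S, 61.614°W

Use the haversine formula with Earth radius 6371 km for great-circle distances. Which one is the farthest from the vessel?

Distance to each, sorted:
B: 496.7 km
D: 449.3 km
C: 365.5 km
A: 350.3 km
E: 149.4 km
The farthest is B at 496.7 km.

B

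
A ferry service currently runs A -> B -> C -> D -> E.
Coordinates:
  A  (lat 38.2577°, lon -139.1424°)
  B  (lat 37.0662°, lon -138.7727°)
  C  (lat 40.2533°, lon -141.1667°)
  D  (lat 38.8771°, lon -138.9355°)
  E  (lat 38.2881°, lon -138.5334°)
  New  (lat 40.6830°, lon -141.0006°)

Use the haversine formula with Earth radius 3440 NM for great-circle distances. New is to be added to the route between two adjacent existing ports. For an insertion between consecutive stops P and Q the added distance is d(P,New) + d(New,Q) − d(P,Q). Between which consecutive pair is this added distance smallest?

between C and D

Added distance for inserting New between each consecutive pair:
A–B: 336.3 NM
B–C: 45.9 NM
C–D: 39.0 NM
D–E: 287.9 NM
Smallest added distance is 39.0 NM, inserting between C and D.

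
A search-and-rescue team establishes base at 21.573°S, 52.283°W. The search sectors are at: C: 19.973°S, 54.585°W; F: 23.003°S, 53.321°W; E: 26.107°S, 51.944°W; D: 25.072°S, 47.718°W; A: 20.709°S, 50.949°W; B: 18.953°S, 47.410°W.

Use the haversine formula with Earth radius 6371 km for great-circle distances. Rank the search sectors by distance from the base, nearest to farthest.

Distance from the base at 21.573°S, 52.283°W to each:
A 20.709°S, 50.949°W: 168.4 km
F 23.003°S, 53.321°W: 191.5 km
C 19.973°S, 54.585°W: 298.2 km
E 26.107°S, 51.944°W: 505.3 km
B 18.953°S, 47.410°W: 585.8 km
D 25.072°S, 47.718°W: 607.1 km

A, F, C, E, B, D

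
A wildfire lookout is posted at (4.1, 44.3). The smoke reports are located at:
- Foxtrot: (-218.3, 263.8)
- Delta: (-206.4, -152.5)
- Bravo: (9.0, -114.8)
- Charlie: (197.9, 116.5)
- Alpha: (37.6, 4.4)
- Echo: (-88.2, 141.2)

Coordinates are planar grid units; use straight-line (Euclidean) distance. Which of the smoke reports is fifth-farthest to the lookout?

Echo

Distances from the lookout ((4.1, 44.3)):
Foxtrot: 312.5
Delta: 288.2
Charlie: 206.8
Bravo: 159.2
Echo: 133.8
Alpha: 52.1
The fifth-farthest is Echo at 133.8.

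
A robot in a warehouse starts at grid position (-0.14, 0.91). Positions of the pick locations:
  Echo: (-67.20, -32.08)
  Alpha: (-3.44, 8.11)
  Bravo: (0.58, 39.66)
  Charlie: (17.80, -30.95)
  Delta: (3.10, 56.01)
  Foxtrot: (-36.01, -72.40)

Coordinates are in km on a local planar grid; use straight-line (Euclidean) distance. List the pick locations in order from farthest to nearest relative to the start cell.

Foxtrot, Echo, Delta, Bravo, Charlie, Alpha

Computing each straight-line distance from (-0.14, 0.91):
Foxtrot (-36.01, -72.40): 81.6 km
Echo (-67.20, -32.08): 74.7 km
Delta (3.10, 56.01): 55.2 km
Bravo (0.58, 39.66): 38.8 km
Charlie (17.80, -30.95): 36.6 km
Alpha (-3.44, 8.11): 7.9 km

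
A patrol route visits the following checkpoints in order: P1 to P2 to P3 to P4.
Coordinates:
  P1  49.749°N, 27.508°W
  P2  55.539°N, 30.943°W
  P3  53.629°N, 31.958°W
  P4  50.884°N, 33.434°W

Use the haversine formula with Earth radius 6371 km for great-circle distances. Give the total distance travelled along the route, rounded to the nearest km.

1228 km

Leg distances:
P1→P2: 684.0 km  (cumulative 684.0 km)
P2→P3: 222.2 km  (cumulative 906.3 km)
P3→P4: 321.3 km  (cumulative 1227.6 km)
Total route length ≈ 1228 km.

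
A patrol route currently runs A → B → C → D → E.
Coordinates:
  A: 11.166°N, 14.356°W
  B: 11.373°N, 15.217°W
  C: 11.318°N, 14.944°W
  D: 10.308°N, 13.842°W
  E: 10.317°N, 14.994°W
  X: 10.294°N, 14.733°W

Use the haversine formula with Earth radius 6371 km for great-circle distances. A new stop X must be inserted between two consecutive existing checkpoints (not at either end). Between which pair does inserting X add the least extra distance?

between D and E

Added distance for inserting X between each consecutive pair:
A–B: 139.8 km
B–C: 216.9 km
C–D: 49.0 km
D–E: 0.1 km
Smallest added distance is 0.1 km, inserting between D and E.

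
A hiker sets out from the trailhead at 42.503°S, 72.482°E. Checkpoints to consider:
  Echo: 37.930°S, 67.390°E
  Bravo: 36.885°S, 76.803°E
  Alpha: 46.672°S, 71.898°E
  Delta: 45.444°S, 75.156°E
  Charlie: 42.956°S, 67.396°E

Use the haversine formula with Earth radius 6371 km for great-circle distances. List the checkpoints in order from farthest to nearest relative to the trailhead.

Bravo, Echo, Alpha, Charlie, Delta

Distance from the trailhead at 42.503°S, 72.482°E to each:
Bravo 36.885°S, 76.803°E: 725.6 km
Echo 37.930°S, 67.390°E: 667.2 km
Alpha 46.672°S, 71.898°E: 465.9 km
Charlie 42.956°S, 67.396°E: 418.4 km
Delta 45.444°S, 75.156°E: 390.8 km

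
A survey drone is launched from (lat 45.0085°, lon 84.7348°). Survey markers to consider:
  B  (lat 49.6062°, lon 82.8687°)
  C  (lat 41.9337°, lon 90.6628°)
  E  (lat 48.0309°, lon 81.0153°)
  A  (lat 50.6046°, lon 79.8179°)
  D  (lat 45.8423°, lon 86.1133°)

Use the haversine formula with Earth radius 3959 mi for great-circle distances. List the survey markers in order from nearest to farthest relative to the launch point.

Computing each great-circle distance from (lat 45.0085°, lon 84.7348°):
D (lat 45.8423°, lon 86.1133°): 88.2 mi
E (lat 48.0309°, lon 81.0153°): 273.6 mi
B (lat 49.6062°, lon 82.8687°): 329.5 mi
C (lat 41.9337°, lon 90.6628°): 365.2 mi
A (lat 50.6046°, lon 79.8179°): 448.8 mi

D, E, B, C, A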